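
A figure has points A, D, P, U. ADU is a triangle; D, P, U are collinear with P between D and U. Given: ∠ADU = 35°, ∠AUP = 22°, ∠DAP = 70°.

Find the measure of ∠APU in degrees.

∠APU = 105°

1. ∠ADP = 35°  [P on ray DU]
2. ∠APD = 75°  [△ADP]
3. ∠APU = 105°  [linear pair at P on DU]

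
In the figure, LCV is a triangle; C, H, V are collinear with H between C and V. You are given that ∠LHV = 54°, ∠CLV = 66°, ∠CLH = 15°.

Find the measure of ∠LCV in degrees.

∠LCV = 39°

1. ∠CHL = 126°  [linear pair at H on CV]
2. ∠HCL = 39°  [△LCH]
3. ∠LCV = 39°  [H on ray CV]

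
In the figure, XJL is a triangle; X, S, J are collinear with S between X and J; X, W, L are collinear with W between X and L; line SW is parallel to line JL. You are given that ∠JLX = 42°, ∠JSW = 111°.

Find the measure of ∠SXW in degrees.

∠SXW = 69°

1. ∠SWX = 42°  [SW∥JL, corresponding at W]
2. ∠WSX = 69°  [linear pair at S on XJ]
3. ∠SXW = 69°  [△XSW]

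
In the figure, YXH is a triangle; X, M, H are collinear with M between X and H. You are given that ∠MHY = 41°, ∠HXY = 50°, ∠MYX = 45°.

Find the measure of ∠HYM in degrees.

∠HYM = 44°

1. ∠MXY = 50°  [M on ray XH]
2. ∠XMY = 85°  [△YXM]
3. ∠HMY = 95°  [linear pair at M on XH]
4. ∠HYM = 44°  [△YMH]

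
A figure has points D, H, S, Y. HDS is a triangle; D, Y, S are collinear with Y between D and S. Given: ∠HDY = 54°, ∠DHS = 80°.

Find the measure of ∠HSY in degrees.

1. ∠HDS = 54°  [Y on ray DS]
2. ∠DSH = 46°  [△HDS]
3. ∠HSY = 46°  [Y on ray SD]

∠HSY = 46°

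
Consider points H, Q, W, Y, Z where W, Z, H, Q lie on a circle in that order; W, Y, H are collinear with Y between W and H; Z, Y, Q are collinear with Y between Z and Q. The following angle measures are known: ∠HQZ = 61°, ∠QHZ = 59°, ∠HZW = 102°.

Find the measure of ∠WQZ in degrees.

1. ∠HWZ = 61°  [same arc ZH]
2. ∠WHZ = 17°  [△WZH]
3. ∠WQZ = 17°  [same arc WZ]

∠WQZ = 17°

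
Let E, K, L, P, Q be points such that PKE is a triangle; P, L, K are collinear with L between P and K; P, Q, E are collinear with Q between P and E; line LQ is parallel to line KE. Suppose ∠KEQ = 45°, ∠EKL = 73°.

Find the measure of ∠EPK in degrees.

∠EPK = 62°

1. ∠KEP = 45°  [Q on ray EP]
2. ∠EKP = 73°  [L on ray KP]
3. ∠EPK = 62°  [△PKE]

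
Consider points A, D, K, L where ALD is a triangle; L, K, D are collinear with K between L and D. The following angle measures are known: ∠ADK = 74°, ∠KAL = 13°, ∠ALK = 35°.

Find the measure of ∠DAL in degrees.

∠DAL = 71°

1. ∠ADL = 74°  [K on ray DL]
2. ∠ALD = 35°  [K on ray LD]
3. ∠DAL = 71°  [△ALD]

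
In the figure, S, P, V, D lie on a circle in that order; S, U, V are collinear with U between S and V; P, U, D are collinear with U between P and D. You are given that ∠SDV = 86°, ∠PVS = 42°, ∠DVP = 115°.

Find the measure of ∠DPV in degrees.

1. ∠SPV = 94°  [cyclic SPVD, opposite ∠P+∠D]
2. ∠PSV = 44°  [△SPV]
3. ∠PDV = 44°  [same arc PV]
4. ∠DPV = 21°  [△PVD]

∠DPV = 21°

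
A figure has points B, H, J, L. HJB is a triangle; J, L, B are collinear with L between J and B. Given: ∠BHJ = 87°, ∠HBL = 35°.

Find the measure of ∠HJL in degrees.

1. ∠HBJ = 35°  [L on ray BJ]
2. ∠BJH = 58°  [△HJB]
3. ∠HJL = 58°  [L on ray JB]

∠HJL = 58°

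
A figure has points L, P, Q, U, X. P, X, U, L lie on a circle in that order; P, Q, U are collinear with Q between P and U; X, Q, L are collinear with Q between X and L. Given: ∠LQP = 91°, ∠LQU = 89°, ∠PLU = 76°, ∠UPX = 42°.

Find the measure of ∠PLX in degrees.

1. ∠PXU = 104°  [cyclic PXUL, opposite ∠X+∠L]
2. ∠PUX = 34°  [△PXU]
3. ∠PLX = 34°  [same arc PX]

∠PLX = 34°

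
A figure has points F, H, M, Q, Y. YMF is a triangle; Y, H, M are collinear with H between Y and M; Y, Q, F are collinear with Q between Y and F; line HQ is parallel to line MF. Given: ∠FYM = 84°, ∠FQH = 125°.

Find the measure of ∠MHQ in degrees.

∠MHQ = 139°

1. ∠HYQ = 84°  [H on YM, Q on YF]
2. ∠HQY = 55°  [linear pair at Q on YF]
3. ∠QHY = 41°  [△YHQ]
4. ∠MHQ = 139°  [linear pair at H on YM]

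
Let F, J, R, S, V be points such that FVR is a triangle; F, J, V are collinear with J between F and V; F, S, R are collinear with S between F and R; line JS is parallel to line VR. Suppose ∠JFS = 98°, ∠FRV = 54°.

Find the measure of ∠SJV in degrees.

∠SJV = 152°

1. ∠RFV = 98°  [J on FV, S on FR]
2. ∠FVR = 28°  [△FVR]
3. ∠FJS = 28°  [JS∥VR, corresponding at J]
4. ∠SJV = 152°  [linear pair at J on FV]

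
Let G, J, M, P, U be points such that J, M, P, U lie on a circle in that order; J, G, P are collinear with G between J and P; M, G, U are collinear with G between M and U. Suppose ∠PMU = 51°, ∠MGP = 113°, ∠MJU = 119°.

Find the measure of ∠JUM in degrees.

∠JUM = 16°

1. ∠PJU = 51°  [same arc PU]
2. ∠JGU = 113°  [vertical angles at G]
3. ∠JUM = 16°  [△JGU]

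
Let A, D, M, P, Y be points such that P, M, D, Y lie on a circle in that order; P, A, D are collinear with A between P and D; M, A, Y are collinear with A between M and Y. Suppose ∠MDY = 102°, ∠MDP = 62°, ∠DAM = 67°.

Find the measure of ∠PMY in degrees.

1. ∠MPY = 78°  [cyclic PMDY, opposite ∠P+∠D]
2. ∠MYP = 62°  [same arc PM]
3. ∠PMY = 40°  [△PMY]

∠PMY = 40°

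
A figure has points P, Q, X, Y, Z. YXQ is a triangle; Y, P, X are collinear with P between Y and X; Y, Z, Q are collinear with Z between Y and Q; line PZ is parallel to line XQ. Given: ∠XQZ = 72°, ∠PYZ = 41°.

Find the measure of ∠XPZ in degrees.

∠XPZ = 113°

1. ∠XQY = 72°  [Z on ray QY]
2. ∠QYX = 41°  [P on YX, Z on YQ]
3. ∠QXY = 67°  [△YXQ]
4. ∠YPZ = 67°  [PZ∥XQ, corresponding at P]
5. ∠XPZ = 113°  [linear pair at P on YX]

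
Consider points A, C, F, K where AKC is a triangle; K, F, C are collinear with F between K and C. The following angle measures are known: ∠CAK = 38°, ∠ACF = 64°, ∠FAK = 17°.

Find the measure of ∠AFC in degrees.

1. ∠ACK = 64°  [F on ray CK]
2. ∠AKC = 78°  [△AKC]
3. ∠AKF = 78°  [F on ray KC]
4. ∠AFK = 85°  [△AKF]
5. ∠AFC = 95°  [linear pair at F on KC]

∠AFC = 95°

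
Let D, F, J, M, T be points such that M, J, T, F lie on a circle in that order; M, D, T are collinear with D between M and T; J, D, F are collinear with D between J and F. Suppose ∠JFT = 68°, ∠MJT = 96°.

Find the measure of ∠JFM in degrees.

∠JFM = 16°

1. ∠JMT = 68°  [same arc JT]
2. ∠JTM = 16°  [△MJT]
3. ∠JFM = 16°  [same arc MJ]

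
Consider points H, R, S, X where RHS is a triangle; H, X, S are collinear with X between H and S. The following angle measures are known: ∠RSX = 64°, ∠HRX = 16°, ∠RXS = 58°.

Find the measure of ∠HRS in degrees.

1. ∠HSR = 64°  [X on ray SH]
2. ∠HXR = 122°  [linear pair at X on HS]
3. ∠RHX = 42°  [△RHX]
4. ∠RHS = 42°  [X on ray HS]
5. ∠HRS = 74°  [△RHS]

∠HRS = 74°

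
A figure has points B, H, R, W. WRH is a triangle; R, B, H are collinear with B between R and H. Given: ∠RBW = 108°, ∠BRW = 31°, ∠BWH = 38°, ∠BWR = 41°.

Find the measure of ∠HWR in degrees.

1. ∠HBW = 72°  [linear pair at B on RH]
2. ∠HRW = 31°  [B on ray RH]
3. ∠BHW = 70°  [△WBH]
4. ∠RHW = 70°  [B on ray HR]
5. ∠HWR = 79°  [△WRH]

∠HWR = 79°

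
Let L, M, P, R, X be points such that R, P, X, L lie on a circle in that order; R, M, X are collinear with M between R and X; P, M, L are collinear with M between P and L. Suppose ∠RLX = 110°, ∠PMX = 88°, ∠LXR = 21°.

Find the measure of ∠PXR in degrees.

∠PXR = 43°

1. ∠LRX = 49°  [△RXL]
2. ∠LPX = 49°  [same arc XL]
3. ∠PXR = 43°  [△PMX]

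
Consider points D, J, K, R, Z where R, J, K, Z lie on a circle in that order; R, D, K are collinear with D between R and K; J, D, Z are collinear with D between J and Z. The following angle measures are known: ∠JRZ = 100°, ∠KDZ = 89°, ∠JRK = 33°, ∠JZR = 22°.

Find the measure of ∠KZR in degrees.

∠KZR = 55°

1. ∠RJZ = 58°  [△RJZ]
2. ∠RDZ = 91°  [linear pair at D on RK]
3. ∠KRZ = 67°  [△RDZ]
4. ∠RKZ = 58°  [same arc RZ]
5. ∠KZR = 55°  [△RKZ]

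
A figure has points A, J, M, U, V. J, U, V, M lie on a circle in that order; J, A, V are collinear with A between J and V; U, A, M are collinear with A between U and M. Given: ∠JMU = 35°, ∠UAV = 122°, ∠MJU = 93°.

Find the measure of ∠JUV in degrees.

1. ∠JVU = 35°  [same arc JU]
2. ∠JUM = 52°  [△JUM]
3. ∠JAU = 58°  [linear pair at A on JV]
4. ∠UJV = 70°  [△JAU]
5. ∠JUV = 75°  [△JUV]

∠JUV = 75°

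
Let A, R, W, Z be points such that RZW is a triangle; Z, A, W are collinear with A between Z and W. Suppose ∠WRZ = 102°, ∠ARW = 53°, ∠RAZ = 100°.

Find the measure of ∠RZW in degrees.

1. ∠RAW = 80°  [linear pair at A on ZW]
2. ∠AWR = 47°  [△RAW]
3. ∠RWZ = 47°  [A on ray WZ]
4. ∠RZW = 31°  [△RZW]

∠RZW = 31°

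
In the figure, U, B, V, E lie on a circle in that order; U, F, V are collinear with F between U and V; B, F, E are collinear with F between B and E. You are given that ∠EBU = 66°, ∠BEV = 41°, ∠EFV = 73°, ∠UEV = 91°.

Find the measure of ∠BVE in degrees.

1. ∠EVU = 66°  [same arc UE]
2. ∠EUV = 23°  [△UVE]
3. ∠EBV = 23°  [same arc VE]
4. ∠BVE = 116°  [△BVE]

∠BVE = 116°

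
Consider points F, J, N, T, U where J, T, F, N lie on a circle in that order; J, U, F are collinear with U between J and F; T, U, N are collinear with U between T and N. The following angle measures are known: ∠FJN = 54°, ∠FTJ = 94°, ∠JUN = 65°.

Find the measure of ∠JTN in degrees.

1. ∠FNJ = 86°  [cyclic JTFN, opposite ∠T+∠N]
2. ∠JFN = 40°  [△JFN]
3. ∠JTN = 40°  [same arc JN]

∠JTN = 40°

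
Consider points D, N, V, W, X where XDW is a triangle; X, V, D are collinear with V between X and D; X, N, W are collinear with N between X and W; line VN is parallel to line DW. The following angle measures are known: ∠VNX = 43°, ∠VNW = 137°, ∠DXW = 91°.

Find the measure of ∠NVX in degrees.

∠NVX = 46°

1. ∠DWX = 43°  [VN∥DW, corresponding at N]
2. ∠WDX = 46°  [△XDW]
3. ∠NVX = 46°  [VN∥DW, corresponding at V]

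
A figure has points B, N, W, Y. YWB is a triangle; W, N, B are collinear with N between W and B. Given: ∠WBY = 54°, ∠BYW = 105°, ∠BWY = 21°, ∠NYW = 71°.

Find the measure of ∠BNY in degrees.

∠BNY = 92°

1. ∠NWY = 21°  [N on ray WB]
2. ∠WNY = 88°  [△YWN]
3. ∠BNY = 92°  [linear pair at N on WB]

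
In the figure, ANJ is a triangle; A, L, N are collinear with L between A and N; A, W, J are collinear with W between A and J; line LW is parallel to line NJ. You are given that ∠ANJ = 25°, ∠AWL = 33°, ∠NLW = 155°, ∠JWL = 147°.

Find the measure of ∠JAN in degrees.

∠JAN = 122°

1. ∠ALW = 25°  [LW∥NJ, corresponding at L]
2. ∠LAW = 122°  [△ALW]
3. ∠JAN = 122°  [L on AN, W on AJ]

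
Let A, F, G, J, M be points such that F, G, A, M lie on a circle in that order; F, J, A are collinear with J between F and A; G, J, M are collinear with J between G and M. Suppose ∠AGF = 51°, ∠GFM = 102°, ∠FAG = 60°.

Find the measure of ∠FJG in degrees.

1. ∠AFG = 69°  [△FGA]
2. ∠FMG = 60°  [same arc FG]
3. ∠FGM = 18°  [△FGM]
4. ∠FJG = 93°  [△FJG]

∠FJG = 93°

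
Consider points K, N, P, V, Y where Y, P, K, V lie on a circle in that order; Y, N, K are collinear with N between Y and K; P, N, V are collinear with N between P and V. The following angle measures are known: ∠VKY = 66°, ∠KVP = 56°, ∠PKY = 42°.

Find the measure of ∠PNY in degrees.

1. ∠VPY = 66°  [same arc YV]
2. ∠KYP = 56°  [same arc PK]
3. ∠PNY = 58°  [△YNP]

∠PNY = 58°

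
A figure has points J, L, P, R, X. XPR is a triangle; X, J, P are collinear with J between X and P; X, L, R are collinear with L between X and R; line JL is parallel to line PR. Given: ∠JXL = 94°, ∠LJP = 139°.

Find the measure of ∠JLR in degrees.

1. ∠LJX = 41°  [linear pair at J on XP]
2. ∠JLX = 45°  [△XJL]
3. ∠JLR = 135°  [linear pair at L on XR]

∠JLR = 135°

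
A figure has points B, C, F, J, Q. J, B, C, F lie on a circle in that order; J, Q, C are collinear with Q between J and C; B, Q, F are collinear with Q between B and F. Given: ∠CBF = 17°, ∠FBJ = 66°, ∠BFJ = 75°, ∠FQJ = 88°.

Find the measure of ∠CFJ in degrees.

∠CFJ = 97°

1. ∠CJF = 17°  [same arc CF]
2. ∠FCJ = 66°  [same arc JF]
3. ∠CFJ = 97°  [△JCF]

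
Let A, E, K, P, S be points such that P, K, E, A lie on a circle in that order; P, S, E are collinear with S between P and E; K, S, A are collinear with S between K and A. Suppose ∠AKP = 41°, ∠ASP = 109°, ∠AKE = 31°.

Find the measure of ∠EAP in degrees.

∠EAP = 108°

1. ∠AEP = 41°  [same arc PA]
2. ∠APE = 31°  [same arc EA]
3. ∠EAP = 108°  [△PEA]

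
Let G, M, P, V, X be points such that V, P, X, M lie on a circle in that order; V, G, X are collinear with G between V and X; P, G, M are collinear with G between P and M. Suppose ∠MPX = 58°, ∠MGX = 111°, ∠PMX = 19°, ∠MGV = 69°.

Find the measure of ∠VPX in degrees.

∠VPX = 108°

1. ∠MVX = 58°  [same arc XM]
2. ∠MXV = 50°  [△XGM]
3. ∠VMX = 72°  [△VXM]
4. ∠VPX = 108°  [cyclic VPXM, opposite ∠P+∠M]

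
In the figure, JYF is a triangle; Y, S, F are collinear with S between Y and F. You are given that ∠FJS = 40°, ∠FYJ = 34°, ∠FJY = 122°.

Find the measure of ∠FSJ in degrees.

1. ∠JFY = 24°  [△JYF]
2. ∠JFS = 24°  [S on ray FY]
3. ∠FSJ = 116°  [△JSF]

∠FSJ = 116°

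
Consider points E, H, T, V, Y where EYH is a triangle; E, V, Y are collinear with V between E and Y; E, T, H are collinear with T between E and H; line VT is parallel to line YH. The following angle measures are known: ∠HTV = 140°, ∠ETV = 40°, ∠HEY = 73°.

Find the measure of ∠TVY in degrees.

∠TVY = 113°

1. ∠EHY = 40°  [VT∥YH, corresponding at T]
2. ∠EYH = 67°  [△EYH]
3. ∠EVT = 67°  [VT∥YH, corresponding at V]
4. ∠TVY = 113°  [linear pair at V on EY]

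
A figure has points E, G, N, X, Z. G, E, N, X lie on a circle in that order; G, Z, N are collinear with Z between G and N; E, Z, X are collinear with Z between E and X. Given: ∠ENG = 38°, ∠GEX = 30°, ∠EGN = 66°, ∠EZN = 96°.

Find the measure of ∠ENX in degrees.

1. ∠NEX = 46°  [△EZN]
2. ∠EXN = 66°  [same arc EN]
3. ∠ENX = 68°  [△ENX]

∠ENX = 68°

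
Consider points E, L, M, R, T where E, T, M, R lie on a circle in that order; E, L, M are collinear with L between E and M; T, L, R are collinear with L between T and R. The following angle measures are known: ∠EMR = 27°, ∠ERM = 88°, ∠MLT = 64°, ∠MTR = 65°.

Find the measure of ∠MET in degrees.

1. ∠ETR = 27°  [same arc ER]
2. ∠ELT = 116°  [linear pair at L on EM]
3. ∠MET = 37°  [△ELT]

∠MET = 37°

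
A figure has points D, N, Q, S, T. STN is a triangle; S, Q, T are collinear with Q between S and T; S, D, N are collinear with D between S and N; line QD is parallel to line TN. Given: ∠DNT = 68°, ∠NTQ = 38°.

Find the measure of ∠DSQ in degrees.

1. ∠SNT = 68°  [D on ray NS]
2. ∠NTS = 38°  [Q on ray TS]
3. ∠NST = 74°  [△STN]
4. ∠DSQ = 74°  [Q on ST, D on SN]

∠DSQ = 74°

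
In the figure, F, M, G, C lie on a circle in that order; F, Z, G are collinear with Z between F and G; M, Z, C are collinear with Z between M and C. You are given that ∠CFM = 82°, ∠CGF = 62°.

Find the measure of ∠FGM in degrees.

∠FGM = 36°

1. ∠CMF = 62°  [same arc FC]
2. ∠FCM = 36°  [△FMC]
3. ∠FGM = 36°  [same arc FM]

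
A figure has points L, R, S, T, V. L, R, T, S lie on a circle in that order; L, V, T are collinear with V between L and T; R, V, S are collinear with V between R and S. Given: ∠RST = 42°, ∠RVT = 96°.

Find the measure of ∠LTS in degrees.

∠LTS = 54°

1. ∠RLT = 42°  [same arc RT]
2. ∠LVR = 84°  [linear pair at V on LT]
3. ∠LRS = 54°  [△LVR]
4. ∠LTS = 54°  [same arc LS]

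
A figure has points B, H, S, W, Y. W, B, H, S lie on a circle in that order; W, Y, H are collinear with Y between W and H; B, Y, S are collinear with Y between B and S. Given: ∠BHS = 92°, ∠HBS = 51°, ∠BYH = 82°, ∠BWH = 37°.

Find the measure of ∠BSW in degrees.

1. ∠BWS = 88°  [cyclic WBHS, opposite ∠W+∠H]
2. ∠BYW = 98°  [linear pair at Y on WH]
3. ∠SBW = 45°  [△WYB]
4. ∠BSW = 47°  [△WBS]

∠BSW = 47°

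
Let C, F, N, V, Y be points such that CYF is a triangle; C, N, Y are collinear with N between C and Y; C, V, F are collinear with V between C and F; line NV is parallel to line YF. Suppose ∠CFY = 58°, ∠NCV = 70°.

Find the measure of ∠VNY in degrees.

1. ∠CVN = 58°  [NV∥YF, corresponding at V]
2. ∠CNV = 52°  [△CNV]
3. ∠VNY = 128°  [linear pair at N on CY]

∠VNY = 128°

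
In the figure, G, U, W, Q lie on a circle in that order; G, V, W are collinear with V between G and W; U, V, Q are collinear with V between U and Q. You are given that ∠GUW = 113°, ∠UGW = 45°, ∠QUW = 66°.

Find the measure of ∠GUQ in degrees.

1. ∠GQW = 67°  [cyclic GUWQ, opposite ∠U+∠Q]
2. ∠QGW = 66°  [same arc WQ]
3. ∠GWQ = 47°  [△GWQ]
4. ∠GUQ = 47°  [same arc GQ]

∠GUQ = 47°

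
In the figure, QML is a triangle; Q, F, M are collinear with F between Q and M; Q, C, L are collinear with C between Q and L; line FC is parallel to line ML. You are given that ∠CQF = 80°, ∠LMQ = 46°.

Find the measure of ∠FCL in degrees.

1. ∠LQM = 80°  [F on QM, C on QL]
2. ∠MLQ = 54°  [△QML]
3. ∠FCQ = 54°  [FC∥ML, corresponding at C]
4. ∠FCL = 126°  [linear pair at C on QL]

∠FCL = 126°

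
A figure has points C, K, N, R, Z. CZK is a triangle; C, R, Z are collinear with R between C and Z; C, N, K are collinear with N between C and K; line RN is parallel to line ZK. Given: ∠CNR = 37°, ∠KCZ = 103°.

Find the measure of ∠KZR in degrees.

∠KZR = 40°

1. ∠CKZ = 37°  [RN∥ZK, corresponding at N]
2. ∠CZK = 40°  [△CZK]
3. ∠KZR = 40°  [R on ray ZC]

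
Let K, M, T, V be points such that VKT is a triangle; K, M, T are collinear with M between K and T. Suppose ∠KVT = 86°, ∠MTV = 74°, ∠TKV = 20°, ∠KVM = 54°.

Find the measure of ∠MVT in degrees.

∠MVT = 32°

1. ∠MKV = 20°  [M on ray KT]
2. ∠KMV = 106°  [△VKM]
3. ∠TMV = 74°  [linear pair at M on KT]
4. ∠MVT = 32°  [△VMT]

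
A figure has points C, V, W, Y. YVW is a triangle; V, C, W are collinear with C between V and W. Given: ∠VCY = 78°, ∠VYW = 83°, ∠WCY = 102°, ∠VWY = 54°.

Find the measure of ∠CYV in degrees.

1. ∠WVY = 43°  [△YVW]
2. ∠CVY = 43°  [C on ray VW]
3. ∠CYV = 59°  [△YVC]

∠CYV = 59°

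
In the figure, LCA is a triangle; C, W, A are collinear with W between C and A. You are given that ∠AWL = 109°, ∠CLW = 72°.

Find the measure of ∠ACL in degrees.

1. ∠CWL = 71°  [linear pair at W on CA]
2. ∠LCW = 37°  [△LCW]
3. ∠ACL = 37°  [W on ray CA]

∠ACL = 37°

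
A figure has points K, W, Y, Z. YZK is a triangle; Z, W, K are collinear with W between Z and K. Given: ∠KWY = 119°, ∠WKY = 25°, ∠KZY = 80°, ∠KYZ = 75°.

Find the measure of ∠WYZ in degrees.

∠WYZ = 39°

1. ∠YWZ = 61°  [linear pair at W on ZK]
2. ∠WZY = 80°  [W on ray ZK]
3. ∠WYZ = 39°  [△YZW]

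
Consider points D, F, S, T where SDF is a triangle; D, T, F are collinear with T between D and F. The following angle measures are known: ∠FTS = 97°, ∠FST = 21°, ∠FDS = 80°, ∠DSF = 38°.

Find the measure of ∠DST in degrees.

∠DST = 17°

1. ∠DTS = 83°  [linear pair at T on DF]
2. ∠SDT = 80°  [T on ray DF]
3. ∠DST = 17°  [△SDT]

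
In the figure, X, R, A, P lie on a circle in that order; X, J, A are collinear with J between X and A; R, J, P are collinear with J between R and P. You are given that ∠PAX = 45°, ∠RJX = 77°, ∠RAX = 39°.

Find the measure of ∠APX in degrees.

1. ∠PRX = 45°  [same arc XP]
2. ∠AXR = 58°  [△XJR]
3. ∠ARX = 83°  [△XRA]
4. ∠APX = 97°  [cyclic XRAP, opposite ∠R+∠P]

∠APX = 97°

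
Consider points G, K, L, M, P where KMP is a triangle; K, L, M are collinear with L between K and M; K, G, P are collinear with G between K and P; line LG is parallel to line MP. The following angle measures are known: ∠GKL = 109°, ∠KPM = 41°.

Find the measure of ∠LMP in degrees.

1. ∠MKP = 109°  [L on KM, G on KP]
2. ∠KMP = 30°  [△KMP]
3. ∠LMP = 30°  [L on ray MK]

∠LMP = 30°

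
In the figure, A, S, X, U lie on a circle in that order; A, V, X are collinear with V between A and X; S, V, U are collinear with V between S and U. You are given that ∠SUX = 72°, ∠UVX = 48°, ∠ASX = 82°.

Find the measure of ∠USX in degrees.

1. ∠SAX = 72°  [same arc SX]
2. ∠AVS = 48°  [vertical angles at V]
3. ∠AXS = 26°  [△ASX]
4. ∠SVX = 132°  [linear pair at V on AX]
5. ∠USX = 22°  [△SVX]

∠USX = 22°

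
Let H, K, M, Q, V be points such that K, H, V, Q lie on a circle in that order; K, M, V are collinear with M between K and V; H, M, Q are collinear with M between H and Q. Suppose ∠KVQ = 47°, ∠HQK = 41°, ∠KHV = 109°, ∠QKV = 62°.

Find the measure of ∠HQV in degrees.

1. ∠HVK = 41°  [same arc KH]
2. ∠HKV = 30°  [△KHV]
3. ∠HQV = 30°  [same arc HV]

∠HQV = 30°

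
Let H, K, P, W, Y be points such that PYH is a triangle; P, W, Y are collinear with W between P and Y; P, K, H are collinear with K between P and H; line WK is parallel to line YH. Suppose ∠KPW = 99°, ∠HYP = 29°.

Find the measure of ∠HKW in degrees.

1. ∠HPY = 99°  [W on PY, K on PH]
2. ∠PHY = 52°  [△PYH]
3. ∠PKW = 52°  [WK∥YH, corresponding at K]
4. ∠HKW = 128°  [linear pair at K on PH]

∠HKW = 128°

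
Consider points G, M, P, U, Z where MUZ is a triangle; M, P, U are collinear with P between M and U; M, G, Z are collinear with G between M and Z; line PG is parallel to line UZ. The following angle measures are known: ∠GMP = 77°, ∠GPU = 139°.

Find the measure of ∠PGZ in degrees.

∠PGZ = 118°

1. ∠GPM = 41°  [linear pair at P on MU]
2. ∠MGP = 62°  [△MPG]
3. ∠PGZ = 118°  [linear pair at G on MZ]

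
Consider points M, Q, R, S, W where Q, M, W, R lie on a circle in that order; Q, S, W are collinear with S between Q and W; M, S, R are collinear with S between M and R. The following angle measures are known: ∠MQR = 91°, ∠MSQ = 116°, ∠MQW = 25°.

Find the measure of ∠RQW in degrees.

∠RQW = 66°

1. ∠MWR = 89°  [cyclic QMWR, opposite ∠Q+∠W]
2. ∠MRW = 25°  [same arc MW]
3. ∠RMW = 66°  [△MWR]
4. ∠RQW = 66°  [same arc WR]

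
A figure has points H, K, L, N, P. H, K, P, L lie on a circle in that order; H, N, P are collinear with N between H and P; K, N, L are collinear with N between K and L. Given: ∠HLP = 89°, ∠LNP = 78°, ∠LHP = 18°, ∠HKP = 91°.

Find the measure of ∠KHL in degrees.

1. ∠HPL = 73°  [△HPL]
2. ∠HNL = 102°  [linear pair at N on HP]
3. ∠HLK = 60°  [△HNL]
4. ∠HKL = 73°  [same arc HL]
5. ∠KHL = 47°  [△HKL]

∠KHL = 47°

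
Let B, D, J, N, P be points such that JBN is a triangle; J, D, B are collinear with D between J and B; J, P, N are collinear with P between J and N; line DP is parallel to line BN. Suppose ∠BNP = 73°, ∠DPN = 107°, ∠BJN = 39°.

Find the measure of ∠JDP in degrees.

∠JDP = 68°

1. ∠DPJ = 73°  [linear pair at P on JN]
2. ∠DJP = 39°  [D on JB, P on JN]
3. ∠JDP = 68°  [△JDP]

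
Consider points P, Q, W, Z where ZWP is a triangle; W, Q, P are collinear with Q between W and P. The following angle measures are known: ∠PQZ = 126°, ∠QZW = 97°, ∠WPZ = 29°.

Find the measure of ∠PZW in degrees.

1. ∠WQZ = 54°  [linear pair at Q on WP]
2. ∠QWZ = 29°  [△ZWQ]
3. ∠PWZ = 29°  [Q on ray WP]
4. ∠PZW = 122°  [△ZWP]

∠PZW = 122°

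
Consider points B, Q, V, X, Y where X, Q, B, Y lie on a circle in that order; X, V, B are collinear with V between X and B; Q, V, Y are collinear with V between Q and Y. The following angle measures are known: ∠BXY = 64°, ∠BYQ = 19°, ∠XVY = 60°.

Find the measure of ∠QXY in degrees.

∠QXY = 83°

1. ∠BQY = 64°  [same arc BY]
2. ∠QBY = 97°  [△QBY]
3. ∠QXY = 83°  [cyclic XQBY, opposite ∠X+∠B]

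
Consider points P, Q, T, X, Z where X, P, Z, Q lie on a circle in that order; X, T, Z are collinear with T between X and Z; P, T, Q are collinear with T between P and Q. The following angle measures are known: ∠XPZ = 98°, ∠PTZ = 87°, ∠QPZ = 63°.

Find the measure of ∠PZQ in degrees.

∠PZQ = 65°

1. ∠XQZ = 82°  [cyclic XPZQ, opposite ∠P+∠Q]
2. ∠QTX = 87°  [vertical angles at T]
3. ∠QXZ = 63°  [same arc ZQ]
4. ∠QZX = 35°  [△XZQ]
5. ∠QTZ = 93°  [linear pair at T on XZ]
6. ∠PQZ = 52°  [△ZTQ]
7. ∠PZQ = 65°  [△PZQ]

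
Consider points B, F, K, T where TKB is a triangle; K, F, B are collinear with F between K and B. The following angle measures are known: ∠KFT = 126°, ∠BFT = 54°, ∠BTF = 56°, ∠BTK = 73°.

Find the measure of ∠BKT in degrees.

∠BKT = 37°

1. ∠FBT = 70°  [△TFB]
2. ∠KBT = 70°  [F on ray BK]
3. ∠BKT = 37°  [△TKB]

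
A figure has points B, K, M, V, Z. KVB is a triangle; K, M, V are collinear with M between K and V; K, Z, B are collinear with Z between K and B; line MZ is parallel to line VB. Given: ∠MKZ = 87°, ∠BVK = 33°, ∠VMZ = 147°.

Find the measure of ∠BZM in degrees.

∠BZM = 120°

1. ∠BKV = 87°  [M on KV, Z on KB]
2. ∠KBV = 60°  [△KVB]
3. ∠KZM = 60°  [MZ∥VB, corresponding at Z]
4. ∠BZM = 120°  [linear pair at Z on KB]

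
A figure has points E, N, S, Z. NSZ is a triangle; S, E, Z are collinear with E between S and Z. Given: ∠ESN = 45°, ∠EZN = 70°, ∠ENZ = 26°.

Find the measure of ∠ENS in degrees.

1. ∠NEZ = 84°  [△NEZ]
2. ∠NES = 96°  [linear pair at E on SZ]
3. ∠ENS = 39°  [△NSE]

∠ENS = 39°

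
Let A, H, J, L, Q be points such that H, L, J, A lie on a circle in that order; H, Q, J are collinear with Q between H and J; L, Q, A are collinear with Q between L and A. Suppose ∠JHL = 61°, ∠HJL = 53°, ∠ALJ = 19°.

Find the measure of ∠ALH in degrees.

∠ALH = 47°

1. ∠JQL = 108°  [△LQJ]
2. ∠HQL = 72°  [linear pair at Q on HJ]
3. ∠ALH = 47°  [△HQL]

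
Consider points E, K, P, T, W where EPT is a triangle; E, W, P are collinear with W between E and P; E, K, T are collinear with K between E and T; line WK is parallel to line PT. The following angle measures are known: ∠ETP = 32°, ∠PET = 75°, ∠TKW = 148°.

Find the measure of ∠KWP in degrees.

∠KWP = 107°

1. ∠EPT = 73°  [△EPT]
2. ∠EWK = 73°  [WK∥PT, corresponding at W]
3. ∠KWP = 107°  [linear pair at W on EP]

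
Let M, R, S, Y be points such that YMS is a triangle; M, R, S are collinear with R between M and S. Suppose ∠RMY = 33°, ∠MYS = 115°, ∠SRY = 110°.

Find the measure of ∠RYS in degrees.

∠RYS = 38°

1. ∠SMY = 33°  [R on ray MS]
2. ∠MSY = 32°  [△YMS]
3. ∠RSY = 32°  [R on ray SM]
4. ∠RYS = 38°  [△YRS]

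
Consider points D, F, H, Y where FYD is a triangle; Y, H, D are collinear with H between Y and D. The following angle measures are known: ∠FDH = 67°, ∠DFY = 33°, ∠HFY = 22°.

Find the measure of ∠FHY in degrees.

∠FHY = 78°

1. ∠FDY = 67°  [H on ray DY]
2. ∠DYF = 80°  [△FYD]
3. ∠FYH = 80°  [H on ray YD]
4. ∠FHY = 78°  [△FYH]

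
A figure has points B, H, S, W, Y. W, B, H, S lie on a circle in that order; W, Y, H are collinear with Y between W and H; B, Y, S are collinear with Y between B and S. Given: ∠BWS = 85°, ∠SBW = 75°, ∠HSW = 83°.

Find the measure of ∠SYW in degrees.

1. ∠BSW = 20°  [△WBS]
2. ∠SHW = 75°  [same arc WS]
3. ∠HWS = 22°  [△WHS]
4. ∠SYW = 138°  [△WYS]

∠SYW = 138°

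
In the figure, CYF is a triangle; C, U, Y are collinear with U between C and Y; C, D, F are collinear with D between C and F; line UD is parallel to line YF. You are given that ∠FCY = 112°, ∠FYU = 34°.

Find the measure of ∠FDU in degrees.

∠FDU = 146°

1. ∠CYF = 34°  [U on ray YC]
2. ∠CFY = 34°  [△CYF]
3. ∠CDU = 34°  [UD∥YF, corresponding at D]
4. ∠FDU = 146°  [linear pair at D on CF]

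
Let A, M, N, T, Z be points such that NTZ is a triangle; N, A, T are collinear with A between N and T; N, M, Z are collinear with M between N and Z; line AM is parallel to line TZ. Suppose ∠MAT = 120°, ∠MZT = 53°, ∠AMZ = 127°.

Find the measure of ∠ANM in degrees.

1. ∠MAN = 60°  [linear pair at A on NT]
2. ∠AMN = 53°  [linear pair at M on NZ]
3. ∠ANM = 67°  [△NAM]

∠ANM = 67°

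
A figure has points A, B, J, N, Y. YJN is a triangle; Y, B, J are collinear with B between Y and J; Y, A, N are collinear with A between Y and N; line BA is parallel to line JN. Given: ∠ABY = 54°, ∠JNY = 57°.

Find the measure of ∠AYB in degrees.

∠AYB = 69°

1. ∠NJY = 54°  [BA∥JN, corresponding at B]
2. ∠JYN = 69°  [△YJN]
3. ∠AYB = 69°  [B on YJ, A on YN]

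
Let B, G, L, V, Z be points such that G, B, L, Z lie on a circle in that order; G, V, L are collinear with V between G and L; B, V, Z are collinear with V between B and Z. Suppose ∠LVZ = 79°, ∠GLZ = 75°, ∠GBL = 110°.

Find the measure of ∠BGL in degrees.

1. ∠BVG = 79°  [vertical angles at V]
2. ∠GBZ = 75°  [same arc GZ]
3. ∠BGL = 26°  [△GVB]

∠BGL = 26°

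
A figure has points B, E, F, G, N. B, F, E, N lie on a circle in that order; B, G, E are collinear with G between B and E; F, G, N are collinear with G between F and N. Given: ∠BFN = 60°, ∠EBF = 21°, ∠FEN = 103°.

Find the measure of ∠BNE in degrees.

1. ∠BEN = 60°  [same arc BN]
2. ∠ENF = 21°  [same arc FE]
3. ∠EFN = 56°  [△FEN]
4. ∠EBN = 56°  [same arc EN]
5. ∠BNE = 64°  [△BEN]

∠BNE = 64°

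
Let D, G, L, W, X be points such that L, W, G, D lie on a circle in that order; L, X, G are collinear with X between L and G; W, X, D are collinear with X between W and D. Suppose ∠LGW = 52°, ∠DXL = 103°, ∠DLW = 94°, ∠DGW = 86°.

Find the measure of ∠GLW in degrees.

1. ∠LDW = 52°  [same arc LW]
2. ∠GXW = 103°  [vertical angles at X]
3. ∠DWL = 34°  [△LWD]
4. ∠LXW = 77°  [linear pair at X on LG]
5. ∠GLW = 69°  [△LXW]

∠GLW = 69°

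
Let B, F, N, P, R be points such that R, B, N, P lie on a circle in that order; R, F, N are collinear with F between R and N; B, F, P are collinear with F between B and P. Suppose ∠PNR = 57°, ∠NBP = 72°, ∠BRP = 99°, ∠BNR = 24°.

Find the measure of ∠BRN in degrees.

1. ∠PBR = 57°  [same arc RP]
2. ∠BFN = 84°  [△BFN]
3. ∠BFR = 96°  [linear pair at F on RN]
4. ∠BRN = 27°  [△RFB]

∠BRN = 27°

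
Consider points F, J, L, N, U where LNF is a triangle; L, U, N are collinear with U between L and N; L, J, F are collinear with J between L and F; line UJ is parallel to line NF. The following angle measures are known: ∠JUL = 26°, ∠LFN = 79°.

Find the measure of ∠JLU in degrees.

1. ∠FNL = 26°  [UJ∥NF, corresponding at U]
2. ∠FLN = 75°  [△LNF]
3. ∠JLU = 75°  [U on LN, J on LF]

∠JLU = 75°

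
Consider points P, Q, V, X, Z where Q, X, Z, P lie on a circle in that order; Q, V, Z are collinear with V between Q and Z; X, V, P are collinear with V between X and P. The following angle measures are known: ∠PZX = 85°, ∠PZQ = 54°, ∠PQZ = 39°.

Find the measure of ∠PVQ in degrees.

∠PVQ = 110°

1. ∠PQX = 95°  [cyclic QXZP, opposite ∠Q+∠Z]
2. ∠PXQ = 54°  [same arc QP]
3. ∠QPX = 31°  [△QXP]
4. ∠PVQ = 110°  [△QVP]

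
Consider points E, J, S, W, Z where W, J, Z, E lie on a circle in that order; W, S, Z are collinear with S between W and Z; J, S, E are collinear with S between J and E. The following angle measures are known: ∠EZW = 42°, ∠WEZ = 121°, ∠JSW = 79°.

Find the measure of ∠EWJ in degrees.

∠EWJ = 76°

1. ∠EWZ = 17°  [△WZE]
2. ∠ESZ = 79°  [vertical angles at S]
3. ∠EJZ = 17°  [same arc ZE]
4. ∠JEZ = 59°  [△ZSE]
5. ∠EZJ = 104°  [△JZE]
6. ∠EWJ = 76°  [cyclic WJZE, opposite ∠W+∠Z]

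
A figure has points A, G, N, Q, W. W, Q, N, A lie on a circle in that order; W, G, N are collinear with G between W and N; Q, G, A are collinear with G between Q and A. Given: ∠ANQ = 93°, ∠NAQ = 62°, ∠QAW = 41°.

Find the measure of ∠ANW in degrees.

∠ANW = 52°

1. ∠AWQ = 87°  [cyclic WQNA, opposite ∠W+∠N]
2. ∠AQW = 52°  [△WQA]
3. ∠ANW = 52°  [same arc WA]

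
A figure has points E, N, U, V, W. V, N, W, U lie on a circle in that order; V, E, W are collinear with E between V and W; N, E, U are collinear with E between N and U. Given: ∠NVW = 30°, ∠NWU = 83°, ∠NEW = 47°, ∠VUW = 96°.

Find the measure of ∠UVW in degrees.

1. ∠NUW = 30°  [same arc NW]
2. ∠UNW = 67°  [△NWU]
3. ∠UVW = 67°  [same arc WU]

∠UVW = 67°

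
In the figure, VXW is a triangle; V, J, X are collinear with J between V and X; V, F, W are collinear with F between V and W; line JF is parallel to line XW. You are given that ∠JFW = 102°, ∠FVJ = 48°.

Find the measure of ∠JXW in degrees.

1. ∠JFV = 78°  [linear pair at F on VW]
2. ∠FJV = 54°  [△VJF]
3. ∠FJX = 126°  [linear pair at J on VX]
4. ∠JXW = 54°  [JF∥XW, co-interior at X–J]

∠JXW = 54°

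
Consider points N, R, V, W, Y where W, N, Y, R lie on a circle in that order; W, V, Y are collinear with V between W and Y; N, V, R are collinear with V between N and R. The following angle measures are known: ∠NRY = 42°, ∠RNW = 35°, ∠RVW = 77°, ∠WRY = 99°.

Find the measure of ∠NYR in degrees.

1. ∠NWY = 42°  [same arc NY]
2. ∠NVY = 77°  [vertical angles at V]
3. ∠WNY = 81°  [cyclic WNYR, opposite ∠N+∠R]
4. ∠NYW = 57°  [△WNY]
5. ∠RNY = 46°  [△NVY]
6. ∠NYR = 92°  [△NYR]

∠NYR = 92°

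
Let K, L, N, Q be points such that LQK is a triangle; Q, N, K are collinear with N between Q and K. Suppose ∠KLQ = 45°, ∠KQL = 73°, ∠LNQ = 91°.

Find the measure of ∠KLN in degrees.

∠KLN = 29°

1. ∠LKQ = 62°  [△LQK]
2. ∠KNL = 89°  [linear pair at N on QK]
3. ∠LKN = 62°  [N on ray KQ]
4. ∠KLN = 29°  [△LNK]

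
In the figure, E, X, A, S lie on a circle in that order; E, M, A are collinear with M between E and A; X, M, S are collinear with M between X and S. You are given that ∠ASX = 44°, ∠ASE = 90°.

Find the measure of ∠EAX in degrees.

∠EAX = 46°

1. ∠AEX = 44°  [same arc XA]
2. ∠AXE = 90°  [cyclic EXAS, opposite ∠X+∠S]
3. ∠EAX = 46°  [△EXA]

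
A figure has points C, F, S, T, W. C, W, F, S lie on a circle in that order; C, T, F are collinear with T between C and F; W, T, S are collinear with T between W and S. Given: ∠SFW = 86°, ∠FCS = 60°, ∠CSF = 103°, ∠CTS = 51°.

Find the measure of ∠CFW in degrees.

1. ∠FWS = 60°  [same arc FS]
2. ∠FTW = 51°  [vertical angles at T]
3. ∠CFW = 69°  [△WTF]

∠CFW = 69°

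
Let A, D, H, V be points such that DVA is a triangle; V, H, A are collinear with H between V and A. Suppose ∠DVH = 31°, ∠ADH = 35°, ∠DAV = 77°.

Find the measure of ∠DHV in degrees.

1. ∠DAH = 77°  [H on ray AV]
2. ∠AHD = 68°  [△DHA]
3. ∠DHV = 112°  [linear pair at H on VA]

∠DHV = 112°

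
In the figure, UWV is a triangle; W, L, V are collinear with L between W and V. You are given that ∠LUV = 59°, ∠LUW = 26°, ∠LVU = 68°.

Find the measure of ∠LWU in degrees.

1. ∠ULV = 53°  [△ULV]
2. ∠ULW = 127°  [linear pair at L on WV]
3. ∠LWU = 27°  [△UWL]

∠LWU = 27°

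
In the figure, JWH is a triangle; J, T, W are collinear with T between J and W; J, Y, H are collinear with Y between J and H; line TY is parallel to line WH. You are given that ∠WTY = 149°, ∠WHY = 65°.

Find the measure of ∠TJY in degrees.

1. ∠JTY = 31°  [linear pair at T on JW]
2. ∠JHW = 65°  [Y on ray HJ]
3. ∠HWJ = 31°  [TY∥WH, corresponding at T]
4. ∠HJW = 84°  [△JWH]
5. ∠TJY = 84°  [T on JW, Y on JH]

∠TJY = 84°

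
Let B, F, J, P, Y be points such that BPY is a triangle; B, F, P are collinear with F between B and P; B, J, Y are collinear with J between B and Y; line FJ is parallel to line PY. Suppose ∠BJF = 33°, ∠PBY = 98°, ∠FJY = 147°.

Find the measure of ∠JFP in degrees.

1. ∠BYP = 33°  [FJ∥PY, corresponding at J]
2. ∠BPY = 49°  [△BPY]
3. ∠BFJ = 49°  [FJ∥PY, corresponding at F]
4. ∠JFP = 131°  [linear pair at F on BP]

∠JFP = 131°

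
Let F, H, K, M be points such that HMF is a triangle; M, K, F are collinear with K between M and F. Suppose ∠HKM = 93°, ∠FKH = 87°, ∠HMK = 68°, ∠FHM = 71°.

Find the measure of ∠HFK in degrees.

∠HFK = 41°

1. ∠FMH = 68°  [K on ray MF]
2. ∠HFM = 41°  [△HMF]
3. ∠HFK = 41°  [K on ray FM]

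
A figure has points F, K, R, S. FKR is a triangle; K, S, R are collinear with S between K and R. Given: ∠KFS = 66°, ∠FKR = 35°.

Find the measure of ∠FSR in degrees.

1. ∠FKS = 35°  [S on ray KR]
2. ∠FSK = 79°  [△FKS]
3. ∠FSR = 101°  [linear pair at S on KR]

∠FSR = 101°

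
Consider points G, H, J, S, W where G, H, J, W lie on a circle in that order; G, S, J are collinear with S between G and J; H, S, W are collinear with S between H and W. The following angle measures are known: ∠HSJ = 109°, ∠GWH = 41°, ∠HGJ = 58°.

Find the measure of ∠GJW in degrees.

1. ∠GSW = 109°  [vertical angles at S]
2. ∠HWJ = 58°  [same arc HJ]
3. ∠JSW = 71°  [linear pair at S on GJ]
4. ∠GJW = 51°  [△JSW]

∠GJW = 51°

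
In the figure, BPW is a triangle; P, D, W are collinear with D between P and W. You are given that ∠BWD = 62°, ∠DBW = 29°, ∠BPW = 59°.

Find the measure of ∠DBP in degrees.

∠DBP = 30°

1. ∠BDW = 89°  [△BDW]
2. ∠BPD = 59°  [D on ray PW]
3. ∠BDP = 91°  [linear pair at D on PW]
4. ∠DBP = 30°  [△BPD]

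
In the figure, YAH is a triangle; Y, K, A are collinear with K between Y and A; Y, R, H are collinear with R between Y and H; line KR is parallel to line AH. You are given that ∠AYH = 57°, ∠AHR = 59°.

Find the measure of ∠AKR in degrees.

∠AKR = 116°

1. ∠AHY = 59°  [R on ray HY]
2. ∠HAY = 64°  [△YAH]
3. ∠RKY = 64°  [KR∥AH, corresponding at K]
4. ∠AKR = 116°  [linear pair at K on YA]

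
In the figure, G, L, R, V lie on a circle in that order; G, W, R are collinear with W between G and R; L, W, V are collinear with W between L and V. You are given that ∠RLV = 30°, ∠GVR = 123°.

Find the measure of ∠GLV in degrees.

1. ∠RGV = 30°  [same arc RV]
2. ∠GRV = 27°  [△GRV]
3. ∠GLV = 27°  [same arc GV]

∠GLV = 27°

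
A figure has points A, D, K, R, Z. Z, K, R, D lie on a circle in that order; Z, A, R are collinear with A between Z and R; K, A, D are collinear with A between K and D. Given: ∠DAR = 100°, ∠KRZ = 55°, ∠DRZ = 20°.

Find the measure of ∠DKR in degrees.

1. ∠KAZ = 100°  [vertical angles at A]
2. ∠KAR = 80°  [linear pair at A on ZR]
3. ∠DKR = 45°  [△KAR]

∠DKR = 45°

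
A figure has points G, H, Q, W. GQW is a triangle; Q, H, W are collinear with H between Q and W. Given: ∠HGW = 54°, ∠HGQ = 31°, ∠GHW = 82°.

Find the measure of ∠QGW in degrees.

∠QGW = 85°

1. ∠GWH = 44°  [△GHW]
2. ∠GHQ = 98°  [linear pair at H on QW]
3. ∠GWQ = 44°  [H on ray WQ]
4. ∠GQH = 51°  [△GQH]
5. ∠GQW = 51°  [H on ray QW]
6. ∠QGW = 85°  [△GQW]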